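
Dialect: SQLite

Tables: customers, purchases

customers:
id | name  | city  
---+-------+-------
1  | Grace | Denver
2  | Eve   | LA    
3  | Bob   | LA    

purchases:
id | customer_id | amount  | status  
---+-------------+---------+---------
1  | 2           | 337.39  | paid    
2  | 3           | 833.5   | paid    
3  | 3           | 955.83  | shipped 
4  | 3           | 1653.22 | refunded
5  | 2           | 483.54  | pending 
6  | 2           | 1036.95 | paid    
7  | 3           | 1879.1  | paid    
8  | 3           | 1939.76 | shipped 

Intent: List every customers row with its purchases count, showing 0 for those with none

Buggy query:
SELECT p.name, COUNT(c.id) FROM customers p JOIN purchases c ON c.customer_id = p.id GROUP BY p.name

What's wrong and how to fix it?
Bug: INNER JOIN drops customers rows that have no matching purchases rows

Fix: Switch to LEFT JOIN to retain unmatched parent rows

Corrected query:
SELECT p.name, COUNT(c.id) FROM customers p LEFT JOIN purchases c ON c.customer_id = p.id GROUP BY p.name

Result:
name  | COUNT(c.id)
------+------------
Bob   | 5          
Eve   | 3          
Grace | 0          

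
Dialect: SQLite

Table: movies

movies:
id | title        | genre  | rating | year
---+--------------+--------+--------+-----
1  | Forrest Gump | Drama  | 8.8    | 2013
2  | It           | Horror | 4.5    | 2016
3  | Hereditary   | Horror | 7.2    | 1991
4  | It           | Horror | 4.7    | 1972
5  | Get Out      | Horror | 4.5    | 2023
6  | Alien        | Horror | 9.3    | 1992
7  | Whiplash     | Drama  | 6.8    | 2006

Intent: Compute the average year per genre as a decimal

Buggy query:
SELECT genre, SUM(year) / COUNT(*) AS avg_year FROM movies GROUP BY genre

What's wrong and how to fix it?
Bug: SUM(year) and COUNT(*) are both integers; the division truncates the fractional part

Fix: Multiply by 1.0 (or CAST to REAL) to force floating-point division

Corrected query:
SELECT genre, SUM(year) * 1.0 / COUNT(*) AS avg_year FROM movies GROUP BY genre

Result:
genre  | avg_year
-------+---------
Drama  | 2009.5  
Horror | 1998.8  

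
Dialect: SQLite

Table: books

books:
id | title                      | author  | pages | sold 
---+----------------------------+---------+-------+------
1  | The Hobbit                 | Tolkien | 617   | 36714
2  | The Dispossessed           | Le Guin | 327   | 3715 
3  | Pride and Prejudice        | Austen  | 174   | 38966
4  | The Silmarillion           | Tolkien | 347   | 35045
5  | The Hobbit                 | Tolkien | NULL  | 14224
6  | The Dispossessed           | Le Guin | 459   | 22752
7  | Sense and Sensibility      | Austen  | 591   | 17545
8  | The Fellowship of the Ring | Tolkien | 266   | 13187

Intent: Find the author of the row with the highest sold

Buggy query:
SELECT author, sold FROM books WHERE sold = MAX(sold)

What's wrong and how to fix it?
Bug: WHERE is evaluated per row; an aggregate over the whole table isn't defined there

Fix: Wrap MAX in a scalar subquery so WHERE compares against a single value

Corrected query:
SELECT author, sold FROM books WHERE sold = (SELECT MAX(sold) FROM books)

Result:
author | sold 
-------+------
Austen | 38966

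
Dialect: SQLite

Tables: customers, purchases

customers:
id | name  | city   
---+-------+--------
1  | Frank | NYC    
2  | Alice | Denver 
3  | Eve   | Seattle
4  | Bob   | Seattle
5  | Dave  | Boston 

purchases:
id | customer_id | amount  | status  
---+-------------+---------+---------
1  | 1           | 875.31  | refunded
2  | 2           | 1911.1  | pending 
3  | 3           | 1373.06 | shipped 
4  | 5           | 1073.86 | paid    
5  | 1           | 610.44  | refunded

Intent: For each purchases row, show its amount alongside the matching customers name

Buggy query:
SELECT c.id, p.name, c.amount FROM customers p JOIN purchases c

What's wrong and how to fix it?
Bug: JOIN with no ON clause produces a cartesian product; every purchases row pairs with every customers row

Fix: Add ON c.customer_id = p.id to the JOIN

Corrected query:
SELECT c.id, p.name, c.amount FROM customers p JOIN purchases c ON c.customer_id = p.id

Result:
id | name  | amount 
---+-------+--------
1  | Frank | 875.31 
2  | Alice | 1911.1 
3  | Eve   | 1373.06
4  | Dave  | 1073.86
5  | Frank | 610.44 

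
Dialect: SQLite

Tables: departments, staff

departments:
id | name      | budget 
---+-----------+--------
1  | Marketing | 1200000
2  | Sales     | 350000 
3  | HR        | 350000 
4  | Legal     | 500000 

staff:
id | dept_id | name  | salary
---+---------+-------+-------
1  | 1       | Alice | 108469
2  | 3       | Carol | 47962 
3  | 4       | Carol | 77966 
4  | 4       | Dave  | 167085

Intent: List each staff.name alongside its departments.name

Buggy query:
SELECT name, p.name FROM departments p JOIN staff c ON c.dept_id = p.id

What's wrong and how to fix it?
Bug: 'name' exists in both joined tables, so the database can't tell which one is meant

Fix: Qualify the column with its table alias (c.name)

Corrected query:
SELECT c.name, p.name FROM departments p JOIN staff c ON c.dept_id = p.id

Result:
name  | name     
------+----------
Alice | Marketing
Carol | HR       
Carol | Legal    
Dave  | Legal    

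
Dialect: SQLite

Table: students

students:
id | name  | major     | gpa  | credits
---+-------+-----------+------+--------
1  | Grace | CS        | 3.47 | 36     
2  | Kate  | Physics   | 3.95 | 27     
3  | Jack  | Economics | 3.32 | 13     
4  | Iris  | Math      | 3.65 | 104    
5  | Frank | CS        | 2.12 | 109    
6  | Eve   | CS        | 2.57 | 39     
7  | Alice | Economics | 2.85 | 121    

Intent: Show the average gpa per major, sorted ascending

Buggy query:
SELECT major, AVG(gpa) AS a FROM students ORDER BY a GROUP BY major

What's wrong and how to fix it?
Bug: ORDER BY appears before GROUP BY; SQL clause order requires GROUP BY first

Fix: Reorder: SELECT … FROM … GROUP BY … ORDER BY …

Corrected query:
SELECT major, AVG(gpa) AS a FROM students GROUP BY major ORDER BY a

Result:
major     | a    
----------+------
CS        | 2.72 
Economics | 3.085
Math      | 3.65 
Physics   | 3.95 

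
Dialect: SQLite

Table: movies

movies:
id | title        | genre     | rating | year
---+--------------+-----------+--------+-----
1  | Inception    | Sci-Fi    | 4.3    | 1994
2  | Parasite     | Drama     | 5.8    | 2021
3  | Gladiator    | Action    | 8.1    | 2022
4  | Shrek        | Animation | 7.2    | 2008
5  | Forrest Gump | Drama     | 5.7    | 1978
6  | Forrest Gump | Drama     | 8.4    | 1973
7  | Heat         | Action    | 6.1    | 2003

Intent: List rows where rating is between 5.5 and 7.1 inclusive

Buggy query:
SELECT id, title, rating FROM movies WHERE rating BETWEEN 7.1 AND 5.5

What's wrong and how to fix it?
Bug: BETWEEN expects the lower bound first; with 7.1 AND 5.5 the range is empty

Fix: Swap the bounds so the smaller value comes first

Corrected query:
SELECT id, title, rating FROM movies WHERE rating BETWEEN 5.5 AND 7.1

Result:
id | title        | rating
---+--------------+-------
2  | Parasite     | 5.8   
5  | Forrest Gump | 5.7   
7  | Heat         | 6.1   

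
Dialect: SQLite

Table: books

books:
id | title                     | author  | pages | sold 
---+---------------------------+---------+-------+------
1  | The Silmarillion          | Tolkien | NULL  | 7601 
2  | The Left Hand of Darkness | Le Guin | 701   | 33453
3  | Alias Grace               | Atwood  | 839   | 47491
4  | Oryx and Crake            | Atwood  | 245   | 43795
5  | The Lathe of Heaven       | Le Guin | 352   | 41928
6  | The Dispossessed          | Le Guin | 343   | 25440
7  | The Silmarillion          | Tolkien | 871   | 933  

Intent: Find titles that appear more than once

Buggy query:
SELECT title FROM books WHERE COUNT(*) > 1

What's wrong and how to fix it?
Bug: WHERE can't reference COUNT(*); aggregates are computed after WHERE

Fix: Group first, then use HAVING for the count condition

Corrected query:
SELECT title FROM books GROUP BY title HAVING COUNT(*) > 1

Result:
title           
----------------
The Silmarillion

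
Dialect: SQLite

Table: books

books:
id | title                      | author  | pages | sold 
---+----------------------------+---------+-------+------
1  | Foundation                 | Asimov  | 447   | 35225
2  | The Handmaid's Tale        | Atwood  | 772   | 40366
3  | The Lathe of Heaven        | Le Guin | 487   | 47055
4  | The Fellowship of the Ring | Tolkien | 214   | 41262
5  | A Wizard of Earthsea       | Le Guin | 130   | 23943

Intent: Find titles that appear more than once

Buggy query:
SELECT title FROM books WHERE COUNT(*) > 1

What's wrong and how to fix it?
Bug: WHERE can't reference COUNT(*); aggregates are computed after WHERE

Fix: Group first, then use HAVING for the count condition

Corrected query:
SELECT title FROM books GROUP BY title HAVING COUNT(*) > 1

Result:
(no rows)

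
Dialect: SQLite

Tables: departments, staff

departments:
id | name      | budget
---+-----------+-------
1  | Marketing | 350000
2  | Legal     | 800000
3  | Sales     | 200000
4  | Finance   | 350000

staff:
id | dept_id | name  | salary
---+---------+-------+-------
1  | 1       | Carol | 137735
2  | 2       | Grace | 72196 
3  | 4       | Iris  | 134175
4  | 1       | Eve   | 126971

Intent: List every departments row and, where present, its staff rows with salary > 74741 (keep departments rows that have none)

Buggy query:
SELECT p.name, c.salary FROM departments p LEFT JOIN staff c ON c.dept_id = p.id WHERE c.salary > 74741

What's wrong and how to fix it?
Bug: A WHERE condition on the right-hand table after LEFT JOIN drops unmatched parents

Fix: Put 'c.salary > 74741' in the JOIN's ON clause instead of WHERE

Corrected query:
SELECT p.name, c.salary FROM departments p LEFT JOIN staff c ON c.dept_id = p.id AND c.salary > 74741

Result:
name      | salary
----------+-------
Marketing | 126971
Marketing | 137735
Legal     | NULL  
Sales     | NULL  
Finance   | 134175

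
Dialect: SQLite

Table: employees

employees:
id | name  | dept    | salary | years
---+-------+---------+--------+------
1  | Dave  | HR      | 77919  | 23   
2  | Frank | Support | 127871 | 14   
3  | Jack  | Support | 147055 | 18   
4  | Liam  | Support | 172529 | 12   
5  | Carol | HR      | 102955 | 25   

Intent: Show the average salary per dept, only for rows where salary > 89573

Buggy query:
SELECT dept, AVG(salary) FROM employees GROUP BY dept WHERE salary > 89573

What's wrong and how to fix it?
Bug: WHERE cannot follow GROUP BY

Fix: Move the WHERE clause before GROUP BY

Corrected query:
SELECT dept, AVG(salary) FROM employees WHERE salary > 89573 GROUP BY dept

Result:
dept    | AVG(salary)  
--------+--------------
HR      | 102955       
Support | 149151.666667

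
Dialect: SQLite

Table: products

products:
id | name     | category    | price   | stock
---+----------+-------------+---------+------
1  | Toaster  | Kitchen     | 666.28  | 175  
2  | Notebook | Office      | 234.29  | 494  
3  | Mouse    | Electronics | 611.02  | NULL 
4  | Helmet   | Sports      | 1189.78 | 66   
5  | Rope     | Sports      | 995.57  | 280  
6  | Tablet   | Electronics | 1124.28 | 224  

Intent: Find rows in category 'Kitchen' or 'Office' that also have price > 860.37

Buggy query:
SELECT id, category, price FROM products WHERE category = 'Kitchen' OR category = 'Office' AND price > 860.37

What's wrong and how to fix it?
Bug: Without parentheses, AND is evaluated before OR, so the price filter only applies to the 'Office' branch

Fix: Add parentheses around the OR so the AND applies to both alternatives

Corrected query:
SELECT id, category, price FROM products WHERE (category = 'Kitchen' OR category = 'Office') AND price > 860.37

Result:
(no rows)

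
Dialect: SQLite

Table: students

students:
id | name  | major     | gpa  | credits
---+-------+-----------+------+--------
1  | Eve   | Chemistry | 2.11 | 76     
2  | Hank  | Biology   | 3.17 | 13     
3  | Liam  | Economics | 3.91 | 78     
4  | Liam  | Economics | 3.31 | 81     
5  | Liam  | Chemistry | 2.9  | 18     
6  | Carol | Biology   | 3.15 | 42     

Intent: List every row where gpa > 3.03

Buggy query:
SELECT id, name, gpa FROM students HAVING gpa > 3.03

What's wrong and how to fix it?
Bug: This is a non-aggregate query (no GROUP BY, no aggregates), so in SQLite the HAVING clause is invalid here; a row-level condition belongs in WHERE

Fix: Use WHERE for row-level filtering

Corrected query:
SELECT id, name, gpa FROM students WHERE gpa > 3.03

Result:
id | name  | gpa 
---+-------+-----
2  | Hank  | 3.17
3  | Liam  | 3.91
4  | Liam  | 3.31
6  | Carol | 3.15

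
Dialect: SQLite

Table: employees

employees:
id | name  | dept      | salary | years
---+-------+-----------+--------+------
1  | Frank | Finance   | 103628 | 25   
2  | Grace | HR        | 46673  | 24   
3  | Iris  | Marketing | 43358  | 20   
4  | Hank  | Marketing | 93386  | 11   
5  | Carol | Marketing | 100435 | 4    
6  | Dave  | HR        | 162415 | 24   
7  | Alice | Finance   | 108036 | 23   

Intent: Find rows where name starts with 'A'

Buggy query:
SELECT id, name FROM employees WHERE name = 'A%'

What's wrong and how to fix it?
Bug: '=' compares the literal string including the % character; pattern matching needs LIKE

Fix: Replace '=' with LIKE so 'A%' is treated as a pattern

Corrected query:
SELECT id, name FROM employees WHERE name LIKE 'A%'

Result:
id | name 
---+------
7  | Alice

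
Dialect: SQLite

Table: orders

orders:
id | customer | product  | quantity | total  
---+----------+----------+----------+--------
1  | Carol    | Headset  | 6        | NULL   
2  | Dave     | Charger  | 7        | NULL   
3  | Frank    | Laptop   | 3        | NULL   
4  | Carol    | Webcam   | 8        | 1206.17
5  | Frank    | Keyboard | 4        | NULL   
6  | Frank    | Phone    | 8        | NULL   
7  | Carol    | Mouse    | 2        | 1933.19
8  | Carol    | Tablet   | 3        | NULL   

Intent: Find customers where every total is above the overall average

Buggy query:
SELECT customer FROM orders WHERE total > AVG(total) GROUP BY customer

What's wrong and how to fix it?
Bug: WHERE evaluates per row before aggregation, so AVG() is unavailable

Fix: Use a subquery for AVG and a HAVING MIN(...) filter so the condition holds for every row in the group

Corrected query:
SELECT customer FROM orders GROUP BY customer HAVING MIN(total) > (SELECT AVG(total) FROM orders)

Result:
(no rows)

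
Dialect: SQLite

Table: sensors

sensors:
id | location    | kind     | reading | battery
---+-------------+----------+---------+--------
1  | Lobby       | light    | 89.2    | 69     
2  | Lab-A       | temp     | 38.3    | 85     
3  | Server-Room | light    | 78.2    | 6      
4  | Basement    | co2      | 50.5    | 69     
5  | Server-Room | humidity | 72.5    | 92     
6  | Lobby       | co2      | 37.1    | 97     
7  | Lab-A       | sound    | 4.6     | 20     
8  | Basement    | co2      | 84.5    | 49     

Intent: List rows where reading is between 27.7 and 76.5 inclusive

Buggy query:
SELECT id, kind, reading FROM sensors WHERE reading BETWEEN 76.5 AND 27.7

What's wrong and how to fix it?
Bug: BETWEEN expects the lower bound first; with 76.5 AND 27.7 the range is empty

Fix: Swap the bounds so the smaller value comes first

Corrected query:
SELECT id, kind, reading FROM sensors WHERE reading BETWEEN 27.7 AND 76.5

Result:
id | kind     | reading
---+----------+--------
2  | temp     | 38.3   
4  | co2      | 50.5   
5  | humidity | 72.5   
6  | co2      | 37.1   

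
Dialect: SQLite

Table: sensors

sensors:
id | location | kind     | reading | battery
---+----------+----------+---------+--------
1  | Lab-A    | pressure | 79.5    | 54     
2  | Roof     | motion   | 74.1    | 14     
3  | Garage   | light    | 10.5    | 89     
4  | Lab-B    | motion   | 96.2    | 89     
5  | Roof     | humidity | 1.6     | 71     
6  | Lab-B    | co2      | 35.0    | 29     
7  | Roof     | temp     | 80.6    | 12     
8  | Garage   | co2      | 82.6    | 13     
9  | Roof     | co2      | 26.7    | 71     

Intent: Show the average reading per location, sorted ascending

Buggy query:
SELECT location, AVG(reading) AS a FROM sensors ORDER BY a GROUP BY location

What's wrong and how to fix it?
Bug: ORDER BY appears before GROUP BY; SQL clause order requires GROUP BY first

Fix: Reorder: SELECT … FROM … GROUP BY … ORDER BY …

Corrected query:
SELECT location, AVG(reading) AS a FROM sensors GROUP BY location ORDER BY a

Result:
location | a    
---------+------
Roof     | 45.75
Garage   | 46.55
Lab-B    | 65.6 
Lab-A    | 79.5 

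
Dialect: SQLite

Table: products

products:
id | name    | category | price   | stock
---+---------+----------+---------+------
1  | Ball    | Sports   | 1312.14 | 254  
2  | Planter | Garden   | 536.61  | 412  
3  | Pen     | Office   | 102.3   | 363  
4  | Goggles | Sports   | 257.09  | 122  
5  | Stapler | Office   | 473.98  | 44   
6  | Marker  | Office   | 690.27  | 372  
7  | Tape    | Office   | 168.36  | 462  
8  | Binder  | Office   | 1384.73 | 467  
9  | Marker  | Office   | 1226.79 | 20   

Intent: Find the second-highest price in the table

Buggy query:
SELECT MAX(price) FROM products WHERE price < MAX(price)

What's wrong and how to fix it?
Bug: MAX(price) on the right of the comparison is an aggregate-in-WHERE error

Fix: Put the inner MAX in a scalar subquery

Corrected query:
SELECT MAX(price) FROM products WHERE price < (SELECT MAX(price) FROM products)

Result:
MAX(price)
----------
1312.14   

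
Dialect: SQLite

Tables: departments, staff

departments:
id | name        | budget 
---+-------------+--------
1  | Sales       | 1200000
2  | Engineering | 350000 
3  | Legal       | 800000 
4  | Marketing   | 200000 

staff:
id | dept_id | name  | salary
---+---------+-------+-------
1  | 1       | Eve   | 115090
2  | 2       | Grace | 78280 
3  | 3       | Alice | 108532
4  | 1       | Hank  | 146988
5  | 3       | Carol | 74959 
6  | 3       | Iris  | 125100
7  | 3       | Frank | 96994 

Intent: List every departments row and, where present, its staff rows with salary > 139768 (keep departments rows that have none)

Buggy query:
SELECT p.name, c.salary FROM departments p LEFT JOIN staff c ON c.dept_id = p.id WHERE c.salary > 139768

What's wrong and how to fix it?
Bug: A WHERE condition on the right-hand table after LEFT JOIN drops unmatched parents

Fix: Put 'c.salary > 139768' in the JOIN's ON clause instead of WHERE

Corrected query:
SELECT p.name, c.salary FROM departments p LEFT JOIN staff c ON c.dept_id = p.id AND c.salary > 139768

Result:
name        | salary
------------+-------
Sales       | 146988
Engineering | NULL  
Legal       | NULL  
Marketing   | NULL  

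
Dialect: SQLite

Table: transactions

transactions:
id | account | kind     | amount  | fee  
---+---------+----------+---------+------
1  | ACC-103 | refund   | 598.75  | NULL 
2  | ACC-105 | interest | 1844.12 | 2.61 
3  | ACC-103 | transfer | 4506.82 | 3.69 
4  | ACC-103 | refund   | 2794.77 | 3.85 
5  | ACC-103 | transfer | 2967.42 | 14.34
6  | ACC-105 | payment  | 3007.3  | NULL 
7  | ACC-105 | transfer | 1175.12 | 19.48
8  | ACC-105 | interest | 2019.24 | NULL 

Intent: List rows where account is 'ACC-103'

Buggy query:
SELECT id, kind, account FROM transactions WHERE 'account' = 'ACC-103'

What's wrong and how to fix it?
Bug: 'account' in single quotes is a string literal, not the column; the comparison is literal-vs-literal and never true

Fix: Reference the column as account without single quotes

Corrected query:
SELECT id, kind, account FROM transactions WHERE account = 'ACC-103'

Result:
id | kind     | account
---+----------+--------
1  | refund   | ACC-103
3  | transfer | ACC-103
4  | refund   | ACC-103
5  | transfer | ACC-103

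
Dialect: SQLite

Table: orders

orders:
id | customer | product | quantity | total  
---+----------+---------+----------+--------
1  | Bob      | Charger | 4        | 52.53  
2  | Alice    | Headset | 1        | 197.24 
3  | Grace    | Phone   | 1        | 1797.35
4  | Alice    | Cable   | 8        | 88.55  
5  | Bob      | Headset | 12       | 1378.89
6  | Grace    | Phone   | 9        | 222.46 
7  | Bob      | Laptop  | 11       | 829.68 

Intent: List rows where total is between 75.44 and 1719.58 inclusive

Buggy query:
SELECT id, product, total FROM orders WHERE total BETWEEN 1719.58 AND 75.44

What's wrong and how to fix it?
Bug: The bounds are reversed; BETWEEN a AND b requires a <= b to match anything

Fix: Swap the bounds so the smaller value comes first

Corrected query:
SELECT id, product, total FROM orders WHERE total BETWEEN 75.44 AND 1719.58

Result:
id | product | total  
---+---------+--------
2  | Headset | 197.24 
4  | Cable   | 88.55  
5  | Headset | 1378.89
6  | Phone   | 222.46 
7  | Laptop  | 829.68 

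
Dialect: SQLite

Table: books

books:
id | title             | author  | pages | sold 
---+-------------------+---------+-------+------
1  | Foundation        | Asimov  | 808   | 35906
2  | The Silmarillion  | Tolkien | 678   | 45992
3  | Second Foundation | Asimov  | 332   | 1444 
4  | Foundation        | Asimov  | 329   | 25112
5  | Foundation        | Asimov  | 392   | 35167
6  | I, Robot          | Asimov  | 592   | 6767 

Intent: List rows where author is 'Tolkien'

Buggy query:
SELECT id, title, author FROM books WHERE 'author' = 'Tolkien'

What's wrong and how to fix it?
Bug: Single quotes denote string literals in SQL; the column name is being compared as a constant string

Fix: Remove the quotes around the column name (or use double quotes for an identifier)

Corrected query:
SELECT id, title, author FROM books WHERE author = 'Tolkien'

Result:
id | title            | author 
---+------------------+--------
2  | The Silmarillion | Tolkien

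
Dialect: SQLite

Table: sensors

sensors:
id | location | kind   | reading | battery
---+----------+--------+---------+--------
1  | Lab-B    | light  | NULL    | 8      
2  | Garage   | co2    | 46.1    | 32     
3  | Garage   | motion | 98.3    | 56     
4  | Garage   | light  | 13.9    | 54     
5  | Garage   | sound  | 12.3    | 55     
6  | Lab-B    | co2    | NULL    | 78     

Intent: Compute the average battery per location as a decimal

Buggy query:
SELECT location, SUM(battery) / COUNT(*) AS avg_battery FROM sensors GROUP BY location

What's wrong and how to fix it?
Bug: Both operands are integers, so '/' performs integer division and truncates

Fix: Cast one side to REAL so the division keeps the fractional part

Corrected query:
SELECT location, SUM(battery) * 1.0 / COUNT(*) AS avg_battery FROM sensors GROUP BY location

Result:
location | avg_battery
---------+------------
Garage   | 49.25      
Lab-B    | 43         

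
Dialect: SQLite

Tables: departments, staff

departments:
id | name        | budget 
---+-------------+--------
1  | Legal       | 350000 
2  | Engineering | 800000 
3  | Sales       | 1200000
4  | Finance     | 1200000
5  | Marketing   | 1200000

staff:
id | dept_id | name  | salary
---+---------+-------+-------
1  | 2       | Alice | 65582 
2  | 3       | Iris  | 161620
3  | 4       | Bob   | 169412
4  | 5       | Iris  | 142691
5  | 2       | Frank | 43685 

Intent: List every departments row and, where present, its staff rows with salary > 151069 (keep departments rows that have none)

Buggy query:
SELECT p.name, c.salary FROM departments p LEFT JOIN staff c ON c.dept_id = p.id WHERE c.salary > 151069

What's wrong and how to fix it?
Bug: Filtering c.salary in WHERE discards the NULL rows produced by LEFT JOIN, turning it into an inner join

Fix: Move the right-table condition into the ON clause so unmatched parents are kept

Corrected query:
SELECT p.name, c.salary FROM departments p LEFT JOIN staff c ON c.dept_id = p.id AND c.salary > 151069

Result:
name        | salary
------------+-------
Legal       | NULL  
Engineering | NULL  
Sales       | 161620
Finance     | 169412
Marketing   | NULL  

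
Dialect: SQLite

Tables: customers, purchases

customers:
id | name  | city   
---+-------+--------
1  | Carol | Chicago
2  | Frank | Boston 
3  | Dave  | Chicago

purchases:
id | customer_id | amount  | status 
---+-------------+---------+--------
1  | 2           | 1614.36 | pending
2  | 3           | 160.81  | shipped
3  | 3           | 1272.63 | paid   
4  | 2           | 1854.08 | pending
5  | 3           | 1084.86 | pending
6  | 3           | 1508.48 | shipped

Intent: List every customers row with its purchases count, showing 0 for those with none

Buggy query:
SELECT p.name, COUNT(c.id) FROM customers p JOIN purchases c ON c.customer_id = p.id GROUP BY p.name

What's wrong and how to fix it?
Bug: INNER JOIN drops customers rows that have no matching purchases rows

Fix: Switch to LEFT JOIN to retain unmatched parent rows

Corrected query:
SELECT p.name, COUNT(c.id) FROM customers p LEFT JOIN purchases c ON c.customer_id = p.id GROUP BY p.name

Result:
name  | COUNT(c.id)
------+------------
Carol | 0          
Dave  | 4          
Frank | 2          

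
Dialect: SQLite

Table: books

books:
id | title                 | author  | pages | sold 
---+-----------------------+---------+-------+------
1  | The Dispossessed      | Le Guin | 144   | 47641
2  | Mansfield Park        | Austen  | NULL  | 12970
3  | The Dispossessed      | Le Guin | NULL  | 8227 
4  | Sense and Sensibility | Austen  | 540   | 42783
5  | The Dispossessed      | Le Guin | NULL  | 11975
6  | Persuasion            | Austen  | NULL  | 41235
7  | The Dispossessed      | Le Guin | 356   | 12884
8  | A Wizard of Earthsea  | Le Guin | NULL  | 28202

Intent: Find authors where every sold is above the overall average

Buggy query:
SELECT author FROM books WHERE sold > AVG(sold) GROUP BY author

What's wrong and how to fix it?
Bug: WHERE evaluates per row before aggregation, so AVG() is unavailable

Fix: Use a subquery for AVG and a HAVING MIN(...) filter so the condition holds for every row in the group

Corrected query:
SELECT author FROM books GROUP BY author HAVING MIN(sold) > (SELECT AVG(sold) FROM books)

Result:
(no rows)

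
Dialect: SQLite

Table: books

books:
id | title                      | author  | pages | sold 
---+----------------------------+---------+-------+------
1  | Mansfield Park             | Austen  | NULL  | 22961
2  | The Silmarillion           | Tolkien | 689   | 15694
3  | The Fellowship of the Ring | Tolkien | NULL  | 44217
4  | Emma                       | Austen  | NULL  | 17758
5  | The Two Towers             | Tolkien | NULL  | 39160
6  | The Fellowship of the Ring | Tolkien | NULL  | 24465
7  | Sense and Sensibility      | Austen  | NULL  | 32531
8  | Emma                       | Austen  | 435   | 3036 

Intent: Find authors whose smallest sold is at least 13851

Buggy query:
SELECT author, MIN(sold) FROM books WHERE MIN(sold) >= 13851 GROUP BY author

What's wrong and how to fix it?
Bug: Aggregates like MIN are computed per group after WHERE runs

Fix: Replace WHERE with HAVING after the GROUP BY

Corrected query:
SELECT author, MIN(sold) FROM books GROUP BY author HAVING MIN(sold) >= 13851

Result:
author  | MIN(sold)
--------+----------
Tolkien | 15694    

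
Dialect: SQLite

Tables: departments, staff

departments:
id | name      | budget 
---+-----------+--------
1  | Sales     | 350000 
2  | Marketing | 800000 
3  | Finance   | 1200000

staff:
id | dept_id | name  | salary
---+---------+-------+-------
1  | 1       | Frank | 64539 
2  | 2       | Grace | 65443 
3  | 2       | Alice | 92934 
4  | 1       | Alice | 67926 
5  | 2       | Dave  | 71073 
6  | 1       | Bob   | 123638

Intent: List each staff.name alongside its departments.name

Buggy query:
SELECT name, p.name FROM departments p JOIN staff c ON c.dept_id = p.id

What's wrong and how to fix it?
Bug: 'name' exists in both joined tables, so the database can't tell which one is meant

Fix: Prefix ambiguous columns with the table alias

Corrected query:
SELECT c.name, p.name FROM departments p JOIN staff c ON c.dept_id = p.id

Result:
name  | name     
------+----------
Frank | Sales    
Grace | Marketing
Alice | Marketing
Alice | Sales    
Dave  | Marketing
Bob   | Sales    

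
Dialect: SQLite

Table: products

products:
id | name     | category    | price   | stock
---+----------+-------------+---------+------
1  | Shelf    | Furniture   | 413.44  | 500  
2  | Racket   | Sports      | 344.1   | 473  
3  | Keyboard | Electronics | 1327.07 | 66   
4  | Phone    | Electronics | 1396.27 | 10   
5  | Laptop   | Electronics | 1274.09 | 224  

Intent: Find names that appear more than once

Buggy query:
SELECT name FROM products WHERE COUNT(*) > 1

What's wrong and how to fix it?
Bug: COUNT(*) is an aggregate and cannot be used in WHERE

Fix: Group first, then use HAVING for the count condition

Corrected query:
SELECT name FROM products GROUP BY name HAVING COUNT(*) > 1

Result:
(no rows)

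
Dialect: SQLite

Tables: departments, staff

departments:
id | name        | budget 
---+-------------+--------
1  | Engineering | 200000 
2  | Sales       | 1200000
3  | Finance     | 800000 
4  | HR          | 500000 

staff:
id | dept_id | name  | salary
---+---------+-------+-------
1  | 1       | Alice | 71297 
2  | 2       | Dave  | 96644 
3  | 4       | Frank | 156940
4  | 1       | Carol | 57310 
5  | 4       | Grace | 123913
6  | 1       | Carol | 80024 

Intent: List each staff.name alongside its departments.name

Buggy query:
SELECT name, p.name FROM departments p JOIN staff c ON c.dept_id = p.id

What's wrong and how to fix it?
Bug: 'name' exists in both joined tables, so the database can't tell which one is meant

Fix: Qualify the column with its table alias (c.name)

Corrected query:
SELECT c.name, p.name FROM departments p JOIN staff c ON c.dept_id = p.id

Result:
name  | name       
------+------------
Alice | Engineering
Dave  | Sales      
Frank | HR         
Carol | Engineering
Grace | HR         
Carol | Engineering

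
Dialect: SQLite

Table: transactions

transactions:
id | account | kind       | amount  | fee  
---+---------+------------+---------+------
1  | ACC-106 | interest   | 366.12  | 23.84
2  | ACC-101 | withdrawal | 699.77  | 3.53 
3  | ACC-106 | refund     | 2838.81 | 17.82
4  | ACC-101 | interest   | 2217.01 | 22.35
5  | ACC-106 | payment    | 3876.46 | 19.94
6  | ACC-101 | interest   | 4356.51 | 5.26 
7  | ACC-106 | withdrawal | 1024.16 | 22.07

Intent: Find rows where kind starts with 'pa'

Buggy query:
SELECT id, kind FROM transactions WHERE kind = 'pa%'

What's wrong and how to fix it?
Bug: Wildcards only work with LIKE; '=' treats '%' as a literal character

Fix: Replace '=' with LIKE so 'pa%' is treated as a pattern

Corrected query:
SELECT id, kind FROM transactions WHERE kind LIKE 'pa%'

Result:
id | kind   
---+--------
5  | payment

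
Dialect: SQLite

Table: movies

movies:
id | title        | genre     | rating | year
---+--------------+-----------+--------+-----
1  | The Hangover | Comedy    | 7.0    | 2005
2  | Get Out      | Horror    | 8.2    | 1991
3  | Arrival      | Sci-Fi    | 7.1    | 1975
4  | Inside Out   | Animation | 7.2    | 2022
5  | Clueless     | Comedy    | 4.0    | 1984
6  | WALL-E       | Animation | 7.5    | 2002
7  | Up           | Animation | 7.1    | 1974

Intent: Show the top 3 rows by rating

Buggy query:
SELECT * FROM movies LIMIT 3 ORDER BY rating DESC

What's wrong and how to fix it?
Bug: ORDER BY cannot follow LIMIT; LIMIT is the final clause

Fix: Swap the clauses: ORDER BY first, then LIMIT

Corrected query:
SELECT * FROM movies ORDER BY rating DESC LIMIT 3

Result:
id | title      | genre     | rating | year
---+------------+-----------+--------+-----
2  | Get Out    | Horror    | 8.2    | 1991
6  | WALL-E     | Animation | 7.5    | 2002
4  | Inside Out | Animation | 7.2    | 2022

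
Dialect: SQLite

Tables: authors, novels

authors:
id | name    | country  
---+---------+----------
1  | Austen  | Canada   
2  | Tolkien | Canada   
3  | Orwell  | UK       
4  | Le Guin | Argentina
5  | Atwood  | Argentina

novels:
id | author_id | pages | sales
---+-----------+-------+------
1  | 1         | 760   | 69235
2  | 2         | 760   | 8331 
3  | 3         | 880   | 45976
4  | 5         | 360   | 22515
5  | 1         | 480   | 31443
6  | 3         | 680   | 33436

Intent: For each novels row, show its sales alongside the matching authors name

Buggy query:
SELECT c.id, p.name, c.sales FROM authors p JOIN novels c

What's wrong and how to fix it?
Bug: Missing join condition: each novels row is matched to all authors rows instead of just its own

Fix: Specify the join condition linking the foreign key to the parent id

Corrected query:
SELECT c.id, p.name, c.sales FROM authors p JOIN novels c ON c.author_id = p.id

Result:
id | name    | sales
---+---------+------
1  | Austen  | 69235
2  | Tolkien | 8331 
3  | Orwell  | 45976
4  | Atwood  | 22515
5  | Austen  | 31443
6  | Orwell  | 33436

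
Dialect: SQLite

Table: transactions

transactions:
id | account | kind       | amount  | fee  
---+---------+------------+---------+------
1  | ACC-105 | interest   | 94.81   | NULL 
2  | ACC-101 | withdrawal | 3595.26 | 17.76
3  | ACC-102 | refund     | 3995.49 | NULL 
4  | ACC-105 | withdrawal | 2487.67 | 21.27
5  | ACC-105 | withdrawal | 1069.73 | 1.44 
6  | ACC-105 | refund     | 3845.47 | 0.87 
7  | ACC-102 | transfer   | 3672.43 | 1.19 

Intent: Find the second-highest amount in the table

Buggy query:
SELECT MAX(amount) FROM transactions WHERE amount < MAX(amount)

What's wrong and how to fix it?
Bug: The inner MAX is an aggregate inside WHERE, which is not allowed

Fix: Compute the overall MAX in a subquery, then take MAX of rows below it

Corrected query:
SELECT MAX(amount) FROM transactions WHERE amount < (SELECT MAX(amount) FROM transactions)

Result:
MAX(amount)
-----------
3845.47    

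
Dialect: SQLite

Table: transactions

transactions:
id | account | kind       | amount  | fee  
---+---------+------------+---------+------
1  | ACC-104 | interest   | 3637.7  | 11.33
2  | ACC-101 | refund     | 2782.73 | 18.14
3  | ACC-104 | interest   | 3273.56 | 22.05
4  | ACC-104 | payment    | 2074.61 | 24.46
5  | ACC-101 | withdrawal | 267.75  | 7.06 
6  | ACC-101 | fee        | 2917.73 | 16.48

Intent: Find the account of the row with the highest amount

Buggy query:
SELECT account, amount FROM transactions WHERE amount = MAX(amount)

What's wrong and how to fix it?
Bug: MAX(amount) is an aggregate and cannot be used directly in WHERE

Fix: Wrap MAX in a scalar subquery so WHERE compares against a single value

Corrected query:
SELECT account, amount FROM transactions WHERE amount = (SELECT MAX(amount) FROM transactions)

Result:
account | amount
--------+-------
ACC-104 | 3637.7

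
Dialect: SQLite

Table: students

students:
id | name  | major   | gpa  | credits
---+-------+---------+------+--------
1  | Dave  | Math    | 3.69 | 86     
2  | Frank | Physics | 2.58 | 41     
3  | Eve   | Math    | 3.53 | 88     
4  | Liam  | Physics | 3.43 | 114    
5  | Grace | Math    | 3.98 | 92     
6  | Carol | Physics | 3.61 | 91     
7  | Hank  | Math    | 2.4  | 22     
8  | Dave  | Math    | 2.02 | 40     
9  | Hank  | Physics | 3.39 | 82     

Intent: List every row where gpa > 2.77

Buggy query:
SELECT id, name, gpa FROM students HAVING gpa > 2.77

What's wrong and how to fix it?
Bug: HAVING filters the output of aggregation, but this query has no GROUP BY and no aggregate functions, so SQLite rejects it (HAVING clause on a non-aggregate query); the condition here is per row

Fix: Replace HAVING with WHERE since the condition applies to individual rows

Corrected query:
SELECT id, name, gpa FROM students WHERE gpa > 2.77

Result:
id | name  | gpa 
---+-------+-----
1  | Dave  | 3.69
3  | Eve   | 3.53
4  | Liam  | 3.43
5  | Grace | 3.98
6  | Carol | 3.61
9  | Hank  | 3.39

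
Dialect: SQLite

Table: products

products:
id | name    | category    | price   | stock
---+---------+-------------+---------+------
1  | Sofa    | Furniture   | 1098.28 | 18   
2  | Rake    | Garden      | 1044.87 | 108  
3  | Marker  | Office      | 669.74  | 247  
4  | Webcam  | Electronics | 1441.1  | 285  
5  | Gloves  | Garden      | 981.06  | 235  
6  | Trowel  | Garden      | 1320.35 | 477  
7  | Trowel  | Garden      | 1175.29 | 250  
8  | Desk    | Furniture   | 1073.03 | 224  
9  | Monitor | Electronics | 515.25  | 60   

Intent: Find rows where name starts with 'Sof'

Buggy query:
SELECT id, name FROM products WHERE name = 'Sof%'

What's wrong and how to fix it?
Bug: Wildcards only work with LIKE; '=' treats '%' as a literal character

Fix: Replace '=' with LIKE so 'Sof%' is treated as a pattern

Corrected query:
SELECT id, name FROM products WHERE name LIKE 'Sof%'

Result:
id | name
---+-----
1  | Sofa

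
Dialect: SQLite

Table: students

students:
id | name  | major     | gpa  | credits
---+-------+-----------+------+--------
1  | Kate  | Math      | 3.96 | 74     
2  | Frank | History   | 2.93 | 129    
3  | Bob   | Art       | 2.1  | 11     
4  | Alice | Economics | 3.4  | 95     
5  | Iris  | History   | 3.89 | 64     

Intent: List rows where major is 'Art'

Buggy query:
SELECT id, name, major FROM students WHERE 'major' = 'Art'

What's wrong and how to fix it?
Bug: 'major' in single quotes is a string literal, not the column; the comparison is literal-vs-literal and never true

Fix: Reference the column as major without single quotes

Corrected query:
SELECT id, name, major FROM students WHERE major = 'Art'

Result:
id | name | major
---+------+------
3  | Bob  | Art  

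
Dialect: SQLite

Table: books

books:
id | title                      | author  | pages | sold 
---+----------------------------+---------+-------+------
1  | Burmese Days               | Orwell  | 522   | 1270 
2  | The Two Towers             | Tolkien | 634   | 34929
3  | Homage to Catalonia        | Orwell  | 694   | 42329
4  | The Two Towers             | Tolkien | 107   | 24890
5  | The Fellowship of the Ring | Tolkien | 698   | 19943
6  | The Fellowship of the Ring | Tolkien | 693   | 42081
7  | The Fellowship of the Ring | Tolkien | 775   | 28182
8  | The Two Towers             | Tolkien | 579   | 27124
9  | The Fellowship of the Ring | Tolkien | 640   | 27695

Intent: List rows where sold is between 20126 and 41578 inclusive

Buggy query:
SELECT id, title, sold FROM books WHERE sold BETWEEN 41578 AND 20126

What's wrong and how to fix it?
Bug: BETWEEN expects the lower bound first; with 41578 AND 20126 the range is empty

Fix: Swap the bounds so the smaller value comes first

Corrected query:
SELECT id, title, sold FROM books WHERE sold BETWEEN 20126 AND 41578

Result:
id | title                      | sold 
---+----------------------------+------
2  | The Two Towers             | 34929
4  | The Two Towers             | 24890
7  | The Fellowship of the Ring | 28182
8  | The Two Towers             | 27124
9  | The Fellowship of the Ring | 27695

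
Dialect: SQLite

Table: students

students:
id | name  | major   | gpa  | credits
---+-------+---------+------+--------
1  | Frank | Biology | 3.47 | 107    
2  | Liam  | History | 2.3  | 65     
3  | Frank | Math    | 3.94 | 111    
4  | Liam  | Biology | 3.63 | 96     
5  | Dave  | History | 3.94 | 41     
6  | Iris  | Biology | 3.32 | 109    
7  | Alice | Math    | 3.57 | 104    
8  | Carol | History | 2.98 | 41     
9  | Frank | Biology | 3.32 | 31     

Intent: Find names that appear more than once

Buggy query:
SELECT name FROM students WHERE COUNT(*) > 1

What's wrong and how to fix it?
Bug: COUNT(*) is an aggregate and cannot be used in WHERE

Fix: GROUP BY name, then filter groups with HAVING COUNT(*) > 1

Corrected query:
SELECT name FROM students GROUP BY name HAVING COUNT(*) > 1

Result:
name 
-----
Frank
Liam 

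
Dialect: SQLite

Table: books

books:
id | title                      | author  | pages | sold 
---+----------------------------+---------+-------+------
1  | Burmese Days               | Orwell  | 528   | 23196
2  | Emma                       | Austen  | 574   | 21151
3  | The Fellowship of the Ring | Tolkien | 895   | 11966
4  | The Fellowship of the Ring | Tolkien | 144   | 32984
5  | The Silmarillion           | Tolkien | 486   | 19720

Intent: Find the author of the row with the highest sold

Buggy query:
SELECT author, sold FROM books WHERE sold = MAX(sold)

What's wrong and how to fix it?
Bug: WHERE is evaluated per row; an aggregate over the whole table isn't defined there

Fix: Wrap MAX in a scalar subquery so WHERE compares against a single value

Corrected query:
SELECT author, sold FROM books WHERE sold = (SELECT MAX(sold) FROM books)

Result:
author  | sold 
--------+------
Tolkien | 32984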